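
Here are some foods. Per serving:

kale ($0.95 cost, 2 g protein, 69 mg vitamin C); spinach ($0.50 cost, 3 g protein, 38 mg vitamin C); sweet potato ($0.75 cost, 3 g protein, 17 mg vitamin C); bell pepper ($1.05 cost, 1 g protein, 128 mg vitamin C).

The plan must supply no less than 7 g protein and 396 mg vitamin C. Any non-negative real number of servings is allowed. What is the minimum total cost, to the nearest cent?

$3.52

A basic optimal solution has at most two foods positive. Try each food alone and each pair with both targets met exactly.
kale only: max(7/2, 396/69) = 5.739 servings → $5.45.
spinach only: max(7/3, 396/38) = 10.42 servings → $5.21.
sweet potato only: max(7/3, 396/17) = 23.29 servings → $17.47.
bell pepper only: max(7/1, 396/128) = 7 servings → $7.35.
kale + spinach with both targets exact would need a negative amount; discard.
kale + sweet potato with both targets exact would need a negative amount; discard.
kale + bell pepper with both tight: 2.674 servings and 1.652 servings → $4.28.
spinach + sweet potato: the both-tight solution has a negative serving — not a feasible corner.
spinach + bell pepper with both tight: 1.445 servings and 2.665 servings → $3.52.
sweet potato + bell pepper with both tight: 1.362 servings and 2.913 servings → $4.08.
Cheapest feasible corner: $3.52.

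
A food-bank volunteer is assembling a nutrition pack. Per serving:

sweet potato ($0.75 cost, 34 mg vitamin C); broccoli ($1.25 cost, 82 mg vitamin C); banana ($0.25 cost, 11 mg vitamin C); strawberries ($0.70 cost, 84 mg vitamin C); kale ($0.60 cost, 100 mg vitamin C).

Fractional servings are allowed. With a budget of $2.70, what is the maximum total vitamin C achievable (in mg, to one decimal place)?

Vitamin C per dollar: kale 166.7, strawberries 120, broccoli 65.6, sweet potato 45.33, banana 44.
With no serving limits, spend the whole cost allowance on kale: $2.70 / $0.60 × 100 mg = 450.0 mg.

450.0 mg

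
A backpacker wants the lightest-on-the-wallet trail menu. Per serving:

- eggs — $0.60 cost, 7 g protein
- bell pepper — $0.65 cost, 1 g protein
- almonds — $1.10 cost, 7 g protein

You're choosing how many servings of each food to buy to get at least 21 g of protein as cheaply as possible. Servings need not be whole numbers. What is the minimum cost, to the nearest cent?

$1.80

Cost per g of protein: eggs $0.0857, almonds $0.1571, bell pepper $0.6500.
With no serving limits, use only eggs: 21 g / 7 g = 3 servings × $0.60 = $1.80.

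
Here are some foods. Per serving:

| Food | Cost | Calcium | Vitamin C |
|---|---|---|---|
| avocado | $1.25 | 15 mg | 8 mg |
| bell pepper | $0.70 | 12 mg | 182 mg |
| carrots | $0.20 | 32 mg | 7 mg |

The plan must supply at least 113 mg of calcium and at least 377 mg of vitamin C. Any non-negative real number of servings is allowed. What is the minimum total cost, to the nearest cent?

Minimising a linear cost over {calcium ≥ 113, vitamin C ≥ 377, servings ≥ 0} — the optimum is at a vertex, using one or two foods.
avocado only: max(113/15, 377/8) = 47.12 servings → $58.91.
bell pepper only: max(113/12, 377/182) = 9.417 servings → $6.59.
carrots only: max(113/32, 377/7) = 53.86 servings → $10.77.
avocado + bell pepper with both tight: 6.09 servings and 1.804 servings → $8.88.
avocado + carrots with both targets exact would need a negative amount; discard.
bell pepper + carrots with both tight: 1.964 servings and 2.795 servings → $1.93.
So the least-cost plan costs $1.93.

$1.93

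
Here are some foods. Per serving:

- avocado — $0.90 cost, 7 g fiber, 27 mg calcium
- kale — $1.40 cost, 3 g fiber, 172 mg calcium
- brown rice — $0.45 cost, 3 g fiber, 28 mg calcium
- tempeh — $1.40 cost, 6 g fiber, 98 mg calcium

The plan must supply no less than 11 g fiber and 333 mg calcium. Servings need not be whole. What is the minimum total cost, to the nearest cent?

$3.17

Check every corner: each single food scaled to meet both minima, and each pair solved so both constraints bind.
avocado only: max(11/7, 333/27) = 12.33 servings → $11.10.
kale only: max(11/3, 333/172) = 3.667 servings → $5.13.
brown rice only: max(11/3, 333/28) = 11.89 servings → $5.35.
tempeh only: max(11/6, 333/98) = 3.398 servings → $4.76.
avocado + kale with both tight: 0.7952 servings and 1.811 servings → $3.25.
avocado + brown rice: intersection lies outside the first quadrant.
avocado + tempeh: intersection lies outside the first quadrant.
kale + brown rice with both tight: 1.6 servings and 2.067 servings → $3.17.
kale + tempeh with both tight: 1.247 servings and 1.21 servings → $3.44.
brown rice + tempeh: intersection lies outside the first quadrant.
Cheapest feasible corner: $3.17.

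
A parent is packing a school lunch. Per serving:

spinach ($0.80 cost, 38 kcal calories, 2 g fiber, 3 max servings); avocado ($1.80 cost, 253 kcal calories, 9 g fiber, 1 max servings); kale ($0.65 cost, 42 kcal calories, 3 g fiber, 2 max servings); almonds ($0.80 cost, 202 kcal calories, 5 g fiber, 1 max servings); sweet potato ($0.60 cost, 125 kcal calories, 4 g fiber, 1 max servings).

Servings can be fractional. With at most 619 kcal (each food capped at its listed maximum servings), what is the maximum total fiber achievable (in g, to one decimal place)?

Fiber per kcal: kale 0.07143, spinach 0.05263, avocado 0.03557, sweet potato 0.032, almonds 0.02475.
Take 2 servings of kale: uses 84 kcal, +6.0 g fiber (running total 6.0 g).
Take 3 servings of spinach: uses 114 kcal, +6.0 g fiber (running total 12.0 g).
Take 1 serving of avocado: uses 253 kcal, +9.0 g fiber (running total 21.0 g).
Take 1 serving of sweet potato: uses 125 kcal, +4.0 g fiber (running total 25.0 g).
Take 0.2129 servings of almonds: uses 43 kcal, +1.1 g fiber (running total 26.1 g).
Greedy by best ratio exhausts the calories allowance optimally: 26.1 g.

26.1 g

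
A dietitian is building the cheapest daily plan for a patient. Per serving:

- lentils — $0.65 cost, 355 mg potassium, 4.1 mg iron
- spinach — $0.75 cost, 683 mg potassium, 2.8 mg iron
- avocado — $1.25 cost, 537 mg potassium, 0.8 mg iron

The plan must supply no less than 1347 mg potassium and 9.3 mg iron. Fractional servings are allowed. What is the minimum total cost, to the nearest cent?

$1.85

Check every corner: each single food scaled to meet both minima, and each pair solved so both constraints bind.
lentils only: max(1347/355, 9.3/4.1) = 3.794 servings → $2.47.
spinach only: max(1347/683, 9.3/2.8) = 3.321 servings → $2.49.
avocado only: max(1347/537, 9.3/0.8) = 11.62 servings → $14.53.
lentils + spinach with both tight: 1.429 servings and 1.23 servings → $1.85.
lentils + avocado with both tight: 2.042 servings and 1.158 servings → $2.78.
spinach + avocado: the both-tight solution has a negative serving — not a feasible corner.
The minimum over all feasible corners is $1.85.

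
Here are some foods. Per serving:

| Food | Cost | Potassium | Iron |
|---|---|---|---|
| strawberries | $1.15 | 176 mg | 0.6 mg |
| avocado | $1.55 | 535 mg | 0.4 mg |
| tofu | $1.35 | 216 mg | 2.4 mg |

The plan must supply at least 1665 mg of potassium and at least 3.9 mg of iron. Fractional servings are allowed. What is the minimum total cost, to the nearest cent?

$5.68

At the optimum either one food covers both requirements or two foods hit both targets exactly; no other combination can be cheaper.
strawberries only: max(1665/176, 3.9/0.6) = 9.46 servings → $10.88.
avocado only: max(1665/535, 3.9/0.4) = 9.75 servings → $15.11.
tofu only: max(1665/216, 3.9/2.4) = 7.708 servings → $10.41.
strawberries + avocado with both tight: 5.668 servings and 1.247 servings → $8.45.
strawberries + tofu: the both-tight solution has a negative serving — not a feasible corner.
avocado + tofu with both tight: 2.633 servings and 1.186 servings → $5.68.
Cheapest feasible corner: $5.68.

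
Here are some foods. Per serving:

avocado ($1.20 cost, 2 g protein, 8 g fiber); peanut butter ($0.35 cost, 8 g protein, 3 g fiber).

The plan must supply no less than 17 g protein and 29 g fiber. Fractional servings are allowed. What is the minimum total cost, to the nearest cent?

$3.38

Two binding constraints pin down two serving amounts, so the optimal mix uses at most two foods. The candidates are each food alone (scaled to the tighter of protein/fiber) and each pair with both constraints tight.
avocado only: max(17/2, 29/8) = 8.5 servings → $10.20.
peanut butter only: max(17/8, 29/3) = 9.667 servings → $3.38.
avocado + peanut butter with both tight: 3.121 servings and 1.345 servings → $4.22.
The minimum over all feasible corners is $3.38.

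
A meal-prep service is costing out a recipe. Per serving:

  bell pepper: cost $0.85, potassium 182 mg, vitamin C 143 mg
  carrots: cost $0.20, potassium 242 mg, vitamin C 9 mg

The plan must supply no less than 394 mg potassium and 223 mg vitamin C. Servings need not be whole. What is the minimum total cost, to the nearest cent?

$1.40

Check every corner: each single food scaled to meet both minima, and each pair solved so both constraints bind.
bell pepper only: max(394/182, 223/143) = 2.165 servings → $1.84.
carrots only: max(394/242, 223/9) = 24.78 servings → $4.96.
bell pepper + carrots with both tight: 1.529 servings and 0.4779 servings → $1.40.
The minimum over all feasible corners is $1.40.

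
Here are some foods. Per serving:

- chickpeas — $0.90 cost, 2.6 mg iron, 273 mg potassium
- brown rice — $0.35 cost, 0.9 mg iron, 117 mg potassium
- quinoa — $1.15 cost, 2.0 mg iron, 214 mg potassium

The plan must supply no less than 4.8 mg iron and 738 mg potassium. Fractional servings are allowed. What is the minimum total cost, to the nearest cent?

A basic optimal solution has at most two foods positive. Try each food alone and each pair with both targets met exactly.
chickpeas only: max(4.8/2.6, 738/273) = 2.703 servings → $2.43.
brown rice only: max(4.8/0.9, 738/117) = 6.308 servings → $2.21.
quinoa only: max(4.8/2.0, 738/214) = 3.449 servings → $3.97.
chickpeas + brown rice with both targets exact would need a negative amount; discard.
chickpeas + quinoa: intersection lies outside the first quadrant.
brown rice + quinoa: the both-tight solution has a negative serving — not a feasible corner.
Cheapest feasible corner: $2.21.

$2.21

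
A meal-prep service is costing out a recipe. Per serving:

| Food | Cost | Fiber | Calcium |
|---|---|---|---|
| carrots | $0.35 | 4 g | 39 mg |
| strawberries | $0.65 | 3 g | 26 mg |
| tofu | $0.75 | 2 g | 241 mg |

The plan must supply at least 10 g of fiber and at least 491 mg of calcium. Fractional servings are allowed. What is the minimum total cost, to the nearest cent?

Minimising a linear cost over {fiber ≥ 10, calcium ≥ 491, servings ≥ 0} — the optimum is at a vertex, using one or two foods.
carrots only: max(10/4, 491/39) = 12.59 servings → $4.41.
strawberries only: max(10/3, 491/26) = 18.88 servings → $12.28.
tofu only: max(10/2, 491/241) = 5 servings → $3.75.
carrots + strawberries with both targets exact would need a negative amount; discard.
carrots + tofu with both tight: 1.612 servings and 1.777 servings → $1.90.
strawberries + tofu with both tight: 2.128 servings and 1.808 servings → $2.74.
Cheapest feasible corner: $1.90.

$1.90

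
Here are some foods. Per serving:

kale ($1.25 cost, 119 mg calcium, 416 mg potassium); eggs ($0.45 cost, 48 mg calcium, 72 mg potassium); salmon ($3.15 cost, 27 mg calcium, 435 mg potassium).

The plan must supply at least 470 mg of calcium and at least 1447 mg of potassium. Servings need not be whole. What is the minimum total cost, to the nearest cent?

Minimising a linear cost over {calcium ≥ 470, potassium ≥ 1447, servings ≥ 0} — the optimum is at a vertex, using one or two foods.
kale only: max(470/119, 1447/416) = 3.95 servings → $4.94.
eggs only: max(470/48, 1447/72) = 20.1 servings → $9.04.
salmon only: max(470/27, 1447/435) = 17.41 servings → $54.83.
kale + eggs with both tight: 3.124 servings and 2.046 servings → $4.83.
kale + salmon with both targets exact would need a negative amount; discard.
eggs + salmon with both tight: 8.734 servings and 1.881 servings → $9.85.
So the least-cost plan costs $4.83.

$4.83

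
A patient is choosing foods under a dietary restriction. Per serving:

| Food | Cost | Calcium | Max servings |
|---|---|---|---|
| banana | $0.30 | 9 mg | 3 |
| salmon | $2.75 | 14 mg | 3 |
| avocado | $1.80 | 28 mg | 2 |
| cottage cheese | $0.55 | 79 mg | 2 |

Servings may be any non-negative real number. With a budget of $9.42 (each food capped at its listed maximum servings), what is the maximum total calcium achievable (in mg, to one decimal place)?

260.4 mg

Calcium per dollar: cottage cheese 143.6, banana 30, avocado 15.56, salmon 5.091.
Take 2 servings of cottage cheese: spends $1.10, +158.0 mg calcium (running total 158.0 mg).
Take 3 servings of banana: spends $0.90, +27.0 mg calcium (running total 185.0 mg).
Take 2 servings of avocado: spends $3.60, +56.0 mg calcium (running total 241.0 mg).
Take 1.389 servings of salmon: spends $3.82, +19.4 mg calcium (running total 260.4 mg).
Greedy by best ratio exhausts the cost allowance optimally: 260.4 mg.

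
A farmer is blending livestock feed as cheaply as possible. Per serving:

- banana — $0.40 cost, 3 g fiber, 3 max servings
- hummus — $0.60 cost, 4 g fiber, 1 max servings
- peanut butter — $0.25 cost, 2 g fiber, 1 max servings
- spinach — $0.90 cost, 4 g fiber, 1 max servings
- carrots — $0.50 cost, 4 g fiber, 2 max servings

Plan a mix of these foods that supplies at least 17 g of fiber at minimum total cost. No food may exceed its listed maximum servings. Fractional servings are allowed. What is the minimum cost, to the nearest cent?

$2.18

Cost per g of fiber: peanut butter $0.1250, carrots $0.1250, banana $0.1333, hummus $0.1500, spinach $0.2250.
Take 1 serving of peanut butter: +2.0 g fiber for $0.25 (total $0.25, still need 15.0 g).
Take 2 servings of carrots: +8.0 g fiber for $1.00 (total $1.25, still need 7.0 g).
Take 2.333 servings of banana: +7.0 g fiber for $0.93 (total $2.18, still need 0.0 g).
Filling from the cheapest source first is optimal under one linear minimum: $2.18.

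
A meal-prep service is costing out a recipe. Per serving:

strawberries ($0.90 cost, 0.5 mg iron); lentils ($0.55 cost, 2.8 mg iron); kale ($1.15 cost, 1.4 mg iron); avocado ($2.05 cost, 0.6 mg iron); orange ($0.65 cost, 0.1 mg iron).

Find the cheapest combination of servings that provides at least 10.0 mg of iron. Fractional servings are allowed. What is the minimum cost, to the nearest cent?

$1.96

Cost per mg of iron: lentils $0.1964, kale $0.8214, strawberries $1.8000, avocado $3.4167, orange $6.5000.
With no serving limits, use only lentils: 10.0 mg / 2.8 mg = 3.571 servings × $0.55 = $1.96.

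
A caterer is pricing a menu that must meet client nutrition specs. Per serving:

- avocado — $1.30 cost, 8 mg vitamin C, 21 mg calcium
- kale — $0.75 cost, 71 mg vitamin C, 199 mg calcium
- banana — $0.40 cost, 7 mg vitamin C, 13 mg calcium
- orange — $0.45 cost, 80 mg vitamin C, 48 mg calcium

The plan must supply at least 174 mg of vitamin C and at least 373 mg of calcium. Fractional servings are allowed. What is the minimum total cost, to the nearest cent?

Compare the cost at each extreme point of the feasible region.
avocado only: max(174/8, 373/21) = 21.75 servings → $28.27.
kale only: max(174/71, 373/199) = 2.451 servings → $1.84.
banana only: max(174/7, 373/13) = 28.69 servings → $11.48.
orange only: max(174/80, 373/48) = 7.771 servings → $3.50.
avocado + kale with both targets exact would need a negative amount; discard.
avocado + banana with both tight: 8.116 servings and 15.58 servings → $16.78.
avocado + orange with both tight: 16.58 servings and 0.517 servings → $21.79.
kale + banana with both tight: 0.7426 servings and 17.33 servings → $7.49.
kale + orange with both tight: 1.717 servings and 0.6508 servings → $1.58.
banana + orange: the both-tight solution has a negative serving — not a feasible corner.
Cheapest feasible corner: $1.58.

$1.58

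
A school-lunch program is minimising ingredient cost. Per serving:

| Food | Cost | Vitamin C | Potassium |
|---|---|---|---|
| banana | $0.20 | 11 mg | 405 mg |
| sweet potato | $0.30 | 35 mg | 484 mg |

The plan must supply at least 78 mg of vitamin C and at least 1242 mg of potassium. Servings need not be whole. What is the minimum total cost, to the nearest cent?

For a min-cost LP with two ≥-constraints, a basic feasible solution has at most two positive variables.
banana only: max(78/11, 1242/405) = 7.091 servings → $1.42.
sweet potato only: max(78/35, 1242/484) = 2.566 servings → $0.77.
banana + sweet potato with both tight: 0.646 servings and 2.026 servings → $0.74.
So the least-cost plan costs $0.74.

$0.74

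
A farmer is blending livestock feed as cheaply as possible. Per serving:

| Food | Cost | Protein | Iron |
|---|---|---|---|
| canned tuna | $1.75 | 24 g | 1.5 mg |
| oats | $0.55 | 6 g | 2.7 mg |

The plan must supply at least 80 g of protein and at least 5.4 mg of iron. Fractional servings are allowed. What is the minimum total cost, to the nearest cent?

$5.85

canned tuna only: max(80/24, 5.4/1.5) = 3.6 servings → $6.30.
oats only: max(80/6, 5.4/2.7) = 13.33 servings → $7.33.
canned tuna + oats with both tight: 3.29 servings and 0.172 servings → $5.85.
The minimum over all feasible corners is $5.85.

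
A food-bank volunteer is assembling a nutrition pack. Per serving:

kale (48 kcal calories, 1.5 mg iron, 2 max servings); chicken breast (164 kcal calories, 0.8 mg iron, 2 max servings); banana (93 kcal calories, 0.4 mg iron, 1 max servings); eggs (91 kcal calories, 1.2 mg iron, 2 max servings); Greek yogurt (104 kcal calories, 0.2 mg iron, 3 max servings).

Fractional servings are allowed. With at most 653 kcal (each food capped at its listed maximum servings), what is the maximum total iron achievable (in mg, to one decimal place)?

Iron per kcal: kale 0.03125, eggs 0.01319, chicken breast 0.004878, banana 0.004301, Greek yogurt 0.001923.
Take 2 servings of kale: uses 96 kcal, +3.0 mg iron (running total 3.0 mg).
Take 2 servings of eggs: uses 182 kcal, +2.4 mg iron (running total 5.4 mg).
Take 2 servings of chicken breast: uses 328 kcal, +1.6 mg iron (running total 7.0 mg).
Take 0.5054 servings of banana: uses 47 kcal, +0.2 mg iron (running total 7.2 mg).
Greedy by best ratio exhausts the calories allowance optimally: 7.2 mg.

7.2 mg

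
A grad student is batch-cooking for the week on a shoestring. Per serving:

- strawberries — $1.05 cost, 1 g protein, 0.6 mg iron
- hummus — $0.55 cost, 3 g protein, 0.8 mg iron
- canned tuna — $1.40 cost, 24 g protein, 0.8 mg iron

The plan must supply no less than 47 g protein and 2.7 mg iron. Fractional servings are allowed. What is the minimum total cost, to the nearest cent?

$3.35

Two binding constraints pin down two serving amounts, so the optimal mix uses at most two foods. The candidates are each food alone (scaled to the tighter of protein/iron) and each pair with both constraints tight.
strawberries only: max(47/1, 2.7/0.6) = 47 servings → $49.35.
hummus only: max(47/3, 2.7/0.8) = 15.67 servings → $8.62.
canned tuna only: max(47/24, 2.7/0.8) = 3.375 servings → $4.72.
strawberries + hummus: the both-tight solution has a negative serving — not a feasible corner.
strawberries + canned tuna with both tight: 2 servings and 1.875 servings → $4.72.
hummus + canned tuna with both tight: 1.619 servings and 1.756 servings → $3.35.
Cheapest feasible corner: $3.35.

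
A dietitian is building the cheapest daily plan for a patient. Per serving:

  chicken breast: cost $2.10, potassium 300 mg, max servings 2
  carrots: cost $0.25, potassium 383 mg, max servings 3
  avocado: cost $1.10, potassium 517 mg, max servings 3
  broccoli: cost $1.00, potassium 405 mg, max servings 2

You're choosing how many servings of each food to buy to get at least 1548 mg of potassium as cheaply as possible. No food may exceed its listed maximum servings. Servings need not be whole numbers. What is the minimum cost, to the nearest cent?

$1.60

Cost per mg of potassium: carrots $0.0007, avocado $0.0021, broccoli $0.0025, chicken breast $0.0070.
Take 3 servings of carrots: +1149.0 mg potassium for $0.75 (total $0.75, still need 399.0 mg).
Take 0.7718 servings of avocado: +399.0 mg potassium for $0.85 (total $1.60, still need 0.0 mg).
Filling from the cheapest source first is optimal under one linear minimum: $1.60.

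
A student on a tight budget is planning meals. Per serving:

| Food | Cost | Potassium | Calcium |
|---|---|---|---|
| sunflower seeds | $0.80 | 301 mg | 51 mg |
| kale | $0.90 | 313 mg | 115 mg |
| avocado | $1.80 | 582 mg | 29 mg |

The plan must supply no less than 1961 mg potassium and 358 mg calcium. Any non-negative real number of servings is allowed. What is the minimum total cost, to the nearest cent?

$5.24

Minimising a linear cost over {potassium ≥ 1961, calcium ≥ 358, servings ≥ 0} — the optimum is at a vertex, using one or two foods.
sunflower seeds only: max(1961/301, 358/51) = 7.02 servings → $5.62.
kale only: max(1961/313, 358/115) = 6.265 servings → $5.64.
avocado only: max(1961/582, 358/29) = 12.34 servings → $22.22.
sunflower seeds + kale with both tight: 6.083 servings and 0.4153 servings → $5.24.
sunflower seeds + avocado with both targets exact would need a negative amount; discard.
kale + avocado with both tight: 2.618 servings and 1.961 servings → $5.89.
So the least-cost plan costs $5.24.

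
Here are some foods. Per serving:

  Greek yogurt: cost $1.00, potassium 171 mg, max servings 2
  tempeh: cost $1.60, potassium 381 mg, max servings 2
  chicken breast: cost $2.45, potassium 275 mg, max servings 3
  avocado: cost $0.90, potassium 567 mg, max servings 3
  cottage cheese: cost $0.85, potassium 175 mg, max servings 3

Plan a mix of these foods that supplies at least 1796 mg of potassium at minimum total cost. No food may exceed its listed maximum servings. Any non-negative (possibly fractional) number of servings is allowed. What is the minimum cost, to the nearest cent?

Cost per mg of potassium: avocado $0.0016, tempeh $0.0042, cottage cheese $0.0049, Greek yogurt $0.0058, chicken breast $0.0089.
Take 3 servings of avocado: +1701.0 mg potassium for $2.70 (total $2.70, still need 95.0 mg).
Take 0.2493 servings of tempeh: +95.0 mg potassium for $0.40 (total $3.10, still need 0.0 mg).
Greedy by cheapest-per-mg is optimal for a single linear constraint, so the minimum cost is $3.10.

$3.10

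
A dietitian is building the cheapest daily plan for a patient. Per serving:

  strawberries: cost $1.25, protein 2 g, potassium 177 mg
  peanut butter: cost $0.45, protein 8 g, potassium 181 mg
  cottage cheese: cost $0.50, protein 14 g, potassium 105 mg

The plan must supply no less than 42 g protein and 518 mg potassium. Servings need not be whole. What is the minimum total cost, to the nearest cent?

$1.78

strawberries only: max(42/2, 518/177) = 21 servings → $26.25.
peanut butter only: max(42/8, 518/181) = 5.25 servings → $2.36.
cottage cheese only: max(42/14, 518/105) = 4.933 servings → $2.47.
strawberries + peanut butter: the both-tight solution has a negative serving — not a feasible corner.
strawberries + cottage cheese with both tight: 1.253 servings and 2.821 servings → $2.98.
peanut butter + cottage cheese with both tight: 1.678 servings and 2.041 servings → $1.78.
Cheapest feasible corner: $1.78.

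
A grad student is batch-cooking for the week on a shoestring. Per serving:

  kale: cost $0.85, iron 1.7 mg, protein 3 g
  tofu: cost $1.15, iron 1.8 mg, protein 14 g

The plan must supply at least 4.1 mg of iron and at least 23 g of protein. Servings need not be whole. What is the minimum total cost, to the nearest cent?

Minimising a linear cost over {iron ≥ 4.1, protein ≥ 23, servings ≥ 0} — the optimum is at a vertex, using one or two foods.
kale only: max(4.1/1.7, 23/3) = 7.667 servings → $6.52.
tofu only: max(4.1/1.8, 23/14) = 2.278 servings → $2.62.
kale + tofu with both tight: 0.8696 servings and 1.457 servings → $2.41.
Cheapest feasible corner: $2.41.

$2.41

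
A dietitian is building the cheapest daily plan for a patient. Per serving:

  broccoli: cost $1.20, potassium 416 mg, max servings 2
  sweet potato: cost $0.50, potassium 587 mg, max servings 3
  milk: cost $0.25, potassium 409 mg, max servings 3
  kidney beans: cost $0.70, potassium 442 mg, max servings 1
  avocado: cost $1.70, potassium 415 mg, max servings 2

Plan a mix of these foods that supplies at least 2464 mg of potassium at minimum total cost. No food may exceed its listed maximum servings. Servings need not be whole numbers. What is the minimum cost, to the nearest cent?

Cost per mg of potassium: milk $0.0006, sweet potato $0.0009, kidney beans $0.0016, broccoli $0.0029, avocado $0.0041.
Take 3 servings of milk: +1227.0 mg potassium for $0.75 (total $0.75, still need 1237.0 mg).
Take 2.107 servings of sweet potato: +1237.0 mg potassium for $1.05 (total $1.80, still need 0.0 mg).
Greedy by cheapest-per-mg is optimal for a single linear constraint, so the minimum cost is $1.80.

$1.80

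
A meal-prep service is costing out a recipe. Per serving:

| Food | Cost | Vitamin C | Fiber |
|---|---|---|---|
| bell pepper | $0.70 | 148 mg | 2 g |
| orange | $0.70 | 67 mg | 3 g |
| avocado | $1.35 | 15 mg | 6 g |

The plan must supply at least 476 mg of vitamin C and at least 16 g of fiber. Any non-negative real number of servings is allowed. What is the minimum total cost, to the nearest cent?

$4.00

The cheapest plan sits at a corner of the feasible region — with two constraints it uses at most two foods.
bell pepper only: max(476/148, 16/2) = 8 servings → $5.60.
orange only: max(476/67, 16/3) = 7.104 servings → $4.97.
avocado only: max(476/15, 16/6) = 31.73 servings → $42.84.
bell pepper + orange with both tight: 1.148 servings and 4.568 servings → $4.00.
bell pepper + avocado with both tight: 3.049 servings and 1.65 servings → $4.36.
orange + avocado: the both-tight solution has a negative serving — not a feasible corner.
Cheapest feasible corner: $4.00.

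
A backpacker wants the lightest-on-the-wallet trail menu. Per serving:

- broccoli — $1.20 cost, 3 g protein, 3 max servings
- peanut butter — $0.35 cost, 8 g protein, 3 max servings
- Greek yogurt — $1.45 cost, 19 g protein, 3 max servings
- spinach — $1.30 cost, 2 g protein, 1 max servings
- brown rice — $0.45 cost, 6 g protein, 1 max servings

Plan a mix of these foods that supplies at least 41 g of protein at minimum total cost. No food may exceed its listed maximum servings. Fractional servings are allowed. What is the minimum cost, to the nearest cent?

Cost per g of protein: peanut butter $0.0437, brown rice $0.0750, Greek yogurt $0.0763, broccoli $0.4000, spinach $0.6500.
Take 3 servings of peanut butter: +24.0 g protein for $1.05 (total $1.05, still need 17.0 g).
Take 1 serving of brown rice: +6.0 g protein for $0.45 (total $1.50, still need 11.0 g).
Take 0.5789 servings of Greek yogurt: +11.0 g protein for $0.84 (total $2.34, still need 0.0 g).
Greedy by cheapest-per-g is optimal for a single linear constraint, so the minimum cost is $2.34.

$2.34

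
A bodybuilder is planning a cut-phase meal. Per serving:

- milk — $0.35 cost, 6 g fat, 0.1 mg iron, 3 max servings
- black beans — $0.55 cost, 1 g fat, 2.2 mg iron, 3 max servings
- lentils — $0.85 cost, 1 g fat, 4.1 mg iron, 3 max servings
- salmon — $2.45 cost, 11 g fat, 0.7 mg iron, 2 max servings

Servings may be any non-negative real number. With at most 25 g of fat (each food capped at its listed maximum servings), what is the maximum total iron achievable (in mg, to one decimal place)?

20.1 mg

Iron per g fat: lentils 4.1, black beans 2.2, salmon 0.06364, milk 0.01667.
Take 3 servings of lentils: uses 3 g fat, +12.3 mg iron (running total 12.3 mg).
Take 3 servings of black beans: uses 3 g fat, +6.6 mg iron (running total 18.9 mg).
Take 1.727 servings of salmon: uses 19 g fat, +1.2 mg iron (running total 20.1 mg).
Filling greedily by iron-per-g fat is optimal for one linear limit, giving 20.1 mg.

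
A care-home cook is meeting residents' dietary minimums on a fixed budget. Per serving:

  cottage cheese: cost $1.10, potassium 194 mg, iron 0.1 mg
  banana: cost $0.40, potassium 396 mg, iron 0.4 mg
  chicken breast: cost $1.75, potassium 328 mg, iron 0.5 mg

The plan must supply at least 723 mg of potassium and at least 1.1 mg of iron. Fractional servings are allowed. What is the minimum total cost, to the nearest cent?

$1.10

Minimising a linear cost over {potassium ≥ 723, iron ≥ 1.1, servings ≥ 0} — the optimum is at a vertex, using one or two foods.
cottage cheese only: max(723/194, 1.1/0.1) = 11 servings → $12.10.
banana only: max(723/396, 1.1/0.4) = 2.75 servings → $1.10.
chicken breast only: max(723/328, 1.1/0.5) = 2.204 servings → $3.86.
cottage cheese + banana: the both-tight solution has a negative serving — not a feasible corner.
cottage cheese + chicken breast with both tight: 0.0109 servings and 2.198 servings → $3.86.
banana + chicken breast with both tight: 0.01048 servings and 2.192 servings → $3.84.
The minimum over all feasible corners is $1.10.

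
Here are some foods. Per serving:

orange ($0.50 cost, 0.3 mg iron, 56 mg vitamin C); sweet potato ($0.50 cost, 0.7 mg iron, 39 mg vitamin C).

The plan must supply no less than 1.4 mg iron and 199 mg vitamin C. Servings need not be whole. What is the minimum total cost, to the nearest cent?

$1.88

At the optimum either one food covers both requirements or two foods hit both targets exactly; no other combination can be cheaper.
orange only: max(1.4/0.3, 199/56) = 4.667 servings → $2.33.
sweet potato only: max(1.4/0.7, 199/39) = 5.103 servings → $2.55.
orange + sweet potato with both tight: 3.08 servings and 0.68 servings → $1.88.
So the least-cost plan costs $1.88.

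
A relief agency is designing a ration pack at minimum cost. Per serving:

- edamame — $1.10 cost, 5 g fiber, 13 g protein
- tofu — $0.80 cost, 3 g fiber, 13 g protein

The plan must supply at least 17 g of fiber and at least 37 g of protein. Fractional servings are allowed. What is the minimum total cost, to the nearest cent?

$3.74

Two binding constraints pin down two serving amounts, so the optimal mix uses at most two foods. The candidates are each food alone (scaled to the tighter of fiber/protein) and each pair with both constraints tight.
edamame only: max(17/5, 37/13) = 3.4 servings → $3.74.
tofu only: max(17/3, 37/13) = 5.667 servings → $4.53.
edamame + tofu with both targets exact would need a negative amount; discard.
So the least-cost plan costs $3.74.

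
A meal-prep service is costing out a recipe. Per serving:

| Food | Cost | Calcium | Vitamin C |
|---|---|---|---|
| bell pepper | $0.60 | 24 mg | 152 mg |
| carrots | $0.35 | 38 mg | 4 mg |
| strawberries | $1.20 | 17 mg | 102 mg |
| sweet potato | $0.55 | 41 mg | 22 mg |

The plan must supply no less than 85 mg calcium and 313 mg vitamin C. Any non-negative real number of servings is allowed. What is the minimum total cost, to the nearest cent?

$1.55

With two linear requirements the optimum uses one or two foods; enumerate the corners.
bell pepper only: max(85/24, 313/152) = 3.542 servings → $2.12.
carrots only: max(85/38, 313/4) = 78.25 servings → $27.39.
strawberries only: max(85/17, 313/102) = 5 servings → $6.00.
sweet potato only: max(85/41, 313/22) = 14.23 servings → $7.83.
bell pepper + carrots with both tight: 2.034 servings and 0.9521 servings → $1.55.
bell pepper + strawberries: the both-tight solution has a negative serving — not a feasible corner.
bell pepper + sweet potato with both tight: 1.922 servings and 0.9481 servings → $1.67.
carrots + strawberries with both tight: 0.8795 servings and 3.034 servings → $3.95.
carrots + sweet potato: intersection lies outside the first quadrant.
strawberries + sweet potato with both tight: 2.879 servings and 0.8795 servings → $3.94.
The minimum over all feasible corners is $1.55.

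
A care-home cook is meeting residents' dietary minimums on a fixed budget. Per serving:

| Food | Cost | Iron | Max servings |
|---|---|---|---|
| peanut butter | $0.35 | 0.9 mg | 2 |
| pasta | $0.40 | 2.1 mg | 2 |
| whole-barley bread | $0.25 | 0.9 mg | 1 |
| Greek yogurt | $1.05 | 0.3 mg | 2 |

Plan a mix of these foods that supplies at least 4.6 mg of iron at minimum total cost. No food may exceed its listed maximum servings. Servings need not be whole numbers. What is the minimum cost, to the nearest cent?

$0.91

Cost per mg of iron: pasta $0.1905, whole-barley bread $0.2778, peanut butter $0.3889, Greek yogurt $3.5000.
Take 2 servings of pasta: +4.2 mg iron for $0.80 (total $0.80, still need 0.4 mg).
Take 0.4444 servings of whole-barley bread: +0.4 mg iron for $0.11 (total $0.91, still need 0.0 mg).
Greedy by cheapest-per-mg is optimal for a single linear constraint, so the minimum cost is $0.91.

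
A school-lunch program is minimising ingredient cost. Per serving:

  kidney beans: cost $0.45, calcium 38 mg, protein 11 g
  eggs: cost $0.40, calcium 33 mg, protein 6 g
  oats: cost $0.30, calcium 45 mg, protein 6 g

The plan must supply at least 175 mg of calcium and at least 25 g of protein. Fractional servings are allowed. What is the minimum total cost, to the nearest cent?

$1.22

This is a tiny linear program; its minimum lies at a vertex of the feasible set. List the vertices and price them.
kidney beans only: max(175/38, 25/11) = 4.605 servings → $2.07.
eggs only: max(175/33, 25/6) = 5.303 servings → $2.12.
oats only: max(175/45, 25/6) = 4.167 servings → $1.25.
kidney beans + eggs: the both-tight solution has a negative serving — not a feasible corner.
kidney beans + oats with both tight: 0.2809 servings and 3.652 servings → $1.22.
eggs + oats with both tight: 1.042 servings and 3.125 servings → $1.35.
So the least-cost plan costs $1.22.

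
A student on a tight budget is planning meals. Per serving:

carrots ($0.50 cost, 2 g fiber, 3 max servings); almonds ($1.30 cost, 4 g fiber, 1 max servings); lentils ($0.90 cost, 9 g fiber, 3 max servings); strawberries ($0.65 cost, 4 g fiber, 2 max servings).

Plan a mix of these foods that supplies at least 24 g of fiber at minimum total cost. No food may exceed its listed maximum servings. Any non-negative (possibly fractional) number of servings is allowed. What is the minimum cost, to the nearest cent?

Cost per g of fiber: lentils $0.1000, strawberries $0.1625, carrots $0.2500, almonds $0.3250.
Take 2.667 servings of lentils: +24.0 g fiber for $2.40 (total $2.40, still need 0.0 g).
Greedy by cheapest-per-g is optimal for a single linear constraint, so the minimum cost is $2.40.

$2.40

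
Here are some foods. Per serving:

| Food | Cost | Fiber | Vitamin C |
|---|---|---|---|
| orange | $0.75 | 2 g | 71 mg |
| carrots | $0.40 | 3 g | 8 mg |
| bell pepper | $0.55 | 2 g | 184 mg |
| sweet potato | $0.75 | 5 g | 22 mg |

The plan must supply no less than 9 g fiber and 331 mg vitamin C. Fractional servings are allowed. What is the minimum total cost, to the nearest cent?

$1.69

Two binding constraints pin down two serving amounts, so the optimal mix uses at most two foods. The candidates are each food alone (scaled to the tighter of fiber/vitamin C) and each pair with both constraints tight.
orange only: max(9/2, 331/71) = 4.662 servings → $3.50.
carrots only: max(9/3, 331/8) = 41.38 servings → $16.55.
bell pepper only: max(9/2, 331/184) = 4.5 servings → $2.48.
sweet potato only: max(9/5, 331/22) = 15.05 servings → $11.28.
orange + carrots: the both-tight solution has a negative serving — not a feasible corner.
orange + bell pepper with both tight: 4.398 servings and 0.1018 servings → $3.35.
orange + sweet potato with both targets exact would need a negative amount; discard.
carrots + bell pepper with both tight: 1.854 servings and 1.718 servings → $1.69.
carrots + sweet potato: intersection lies outside the first quadrant.
bell pepper + sweet potato with both tight: 1.663 servings and 1.135 servings → $1.77.
The minimum over all feasible corners is $1.69.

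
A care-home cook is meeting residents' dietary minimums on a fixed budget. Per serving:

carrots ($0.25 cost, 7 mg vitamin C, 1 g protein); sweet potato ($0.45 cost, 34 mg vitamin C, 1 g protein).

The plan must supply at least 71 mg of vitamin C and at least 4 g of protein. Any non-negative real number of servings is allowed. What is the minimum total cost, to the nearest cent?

carrots only: max(71/7, 4/1) = 10.14 servings → $2.54.
sweet potato only: max(71/34, 4/1) = 4 servings → $1.80.
carrots + sweet potato with both tight: 2.407 servings and 1.593 servings → $1.32.
So the least-cost plan costs $1.32.

$1.32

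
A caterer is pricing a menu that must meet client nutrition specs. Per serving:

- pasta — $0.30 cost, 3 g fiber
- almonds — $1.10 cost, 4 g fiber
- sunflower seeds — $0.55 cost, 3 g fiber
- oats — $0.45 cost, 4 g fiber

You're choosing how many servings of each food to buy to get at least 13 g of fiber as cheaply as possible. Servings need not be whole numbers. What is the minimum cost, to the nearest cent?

Cost per g of fiber: pasta $0.1000, oats $0.1125, sunflower seeds $0.1833, almonds $0.2750.
With no serving limits, use only pasta: 13 g / 3 g = 4.333 servings × $0.30 = $1.30.

$1.30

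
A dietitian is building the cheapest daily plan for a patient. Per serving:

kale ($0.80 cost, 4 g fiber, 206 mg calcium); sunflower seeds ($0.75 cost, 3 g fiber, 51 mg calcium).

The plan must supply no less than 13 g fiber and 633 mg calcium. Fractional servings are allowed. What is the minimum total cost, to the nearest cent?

With two linear requirements the optimum uses one or two foods; enumerate the corners.
kale only: max(13/4, 633/206) = 3.25 servings → $2.60.
sunflower seeds only: max(13/3, 633/51) = 12.41 servings → $9.31.
kale + sunflower seeds with both tight: 2.986 servings and 0.3527 servings → $2.65.
Cheapest feasible corner: $2.60.

$2.60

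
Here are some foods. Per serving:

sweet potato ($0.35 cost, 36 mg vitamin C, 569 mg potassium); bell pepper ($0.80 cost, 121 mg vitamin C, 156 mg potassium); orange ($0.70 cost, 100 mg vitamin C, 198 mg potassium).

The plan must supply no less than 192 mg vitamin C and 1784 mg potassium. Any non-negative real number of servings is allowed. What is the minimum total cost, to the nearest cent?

With two linear requirements the optimum uses one or two foods; enumerate the corners.
sweet potato only: max(192/36, 1784/569) = 5.333 servings → $1.87.
bell pepper only: max(192/121, 1784/156) = 11.44 servings → $9.15.
orange only: max(192/100, 1784/198) = 9.01 servings → $6.31.
sweet potato + bell pepper with both tight: 2.94 servings and 0.712 servings → $1.60.
sweet potato + orange with both tight: 2.821 servings and 0.9046 servings → $1.62.
bell pepper + orange: the both-tight solution has a negative serving — not a feasible corner.
So the least-cost plan costs $1.60.

$1.60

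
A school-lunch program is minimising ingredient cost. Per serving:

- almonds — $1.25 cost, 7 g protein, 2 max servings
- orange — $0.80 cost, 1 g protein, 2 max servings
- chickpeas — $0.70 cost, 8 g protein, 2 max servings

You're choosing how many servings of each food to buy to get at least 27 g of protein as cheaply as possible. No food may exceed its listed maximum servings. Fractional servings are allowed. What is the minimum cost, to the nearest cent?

$3.36

Cost per g of protein: chickpeas $0.0875, almonds $0.1786, orange $0.8000.
Take 2 servings of chickpeas: +16.0 g protein for $1.40 (total $1.40, still need 11.0 g).
Take 1.571 servings of almonds: +11.0 g protein for $1.96 (total $3.36, still need 0.0 g).
Filling from the cheapest source first is optimal under one linear minimum: $3.36.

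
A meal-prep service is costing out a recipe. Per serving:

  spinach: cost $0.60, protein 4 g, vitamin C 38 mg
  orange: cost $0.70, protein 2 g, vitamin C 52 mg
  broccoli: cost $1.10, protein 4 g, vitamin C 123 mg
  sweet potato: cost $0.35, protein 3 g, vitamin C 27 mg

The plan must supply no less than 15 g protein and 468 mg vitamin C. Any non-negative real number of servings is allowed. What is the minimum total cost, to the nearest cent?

$4.19

Compare the cost at each extreme point of the feasible region.
spinach only: max(15/4, 468/38) = 12.32 servings → $7.39.
orange only: max(15/2, 468/52) = 9 servings → $6.30.
broccoli only: max(15/4, 468/123) = 3.805 servings → $4.19.
sweet potato only: max(15/3, 468/27) = 17.33 servings → $6.07.
spinach + orange: the both-tight solution has a negative serving — not a feasible corner.
spinach + broccoli: intersection lies outside the first quadrant.
spinach + sweet potato: intersection lies outside the first quadrant.
orange + broccoli: intersection lies outside the first quadrant.
orange + sweet potato: intersection lies outside the first quadrant.
broccoli + sweet potato with both targets exact would need a negative amount; discard.
Cheapest feasible corner: $4.19.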